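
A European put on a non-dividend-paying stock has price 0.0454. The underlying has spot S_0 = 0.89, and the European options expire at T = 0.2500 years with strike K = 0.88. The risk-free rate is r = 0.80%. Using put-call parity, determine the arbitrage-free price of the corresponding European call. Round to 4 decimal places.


Answer: Call price = 0.0572

Derivation:
Put-call parity: C - P = S_0 * exp(-qT) - K * exp(-rT).
S_0 * exp(-qT) = 0.8900 * 1.00000000 = 0.89000000
K * exp(-rT) = 0.8800 * 0.99800200 = 0.87824176
C = P + S*exp(-qT) - K*exp(-rT)
C = 0.0454 + 0.89000000 - 0.87824176 = 0.0572


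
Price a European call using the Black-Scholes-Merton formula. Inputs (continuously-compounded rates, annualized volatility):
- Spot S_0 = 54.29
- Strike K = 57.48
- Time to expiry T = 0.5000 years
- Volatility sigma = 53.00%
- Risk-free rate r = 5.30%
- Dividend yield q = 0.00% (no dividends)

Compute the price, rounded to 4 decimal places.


Answer: Price = 7.3786

Derivation:
d1 = (ln(S/K) + (r - q + 0.5*sigma^2) * T) / (sigma * sqrt(T)) = 0.10574045
d2 = d1 - sigma * sqrt(T) = -0.26902615
exp(-rT) = 0.97384804; exp(-qT) = 1.00000000
C = S_0 * exp(-qT) * N(d1) - K * exp(-rT) * N(d2)
N(d1) = 0.54210586; N(d2) = 0.39395478
C = 54.2900 * 1.00000000 * 0.54210586 - 57.4800 * 0.97384804 * 0.39395478 = 7.3786


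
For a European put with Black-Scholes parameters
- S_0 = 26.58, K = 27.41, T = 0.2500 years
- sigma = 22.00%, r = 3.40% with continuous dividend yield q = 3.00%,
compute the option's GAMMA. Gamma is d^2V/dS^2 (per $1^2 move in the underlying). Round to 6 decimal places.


d1 = -0.2154441548; d2 = -0.3254441548
phi(d1) = 0.3897902032; exp(-qT) = 0.9925280548; exp(-rT) = 0.9915360229
Gamma = exp(-qT) * phi(d1) / (S * sigma * sqrt(T)) = 0.9925280548 * 0.3897902032 / (26.5800 * 0.2200 * 0.5000000000) = 0.132320

Answer: Gamma = 0.132320


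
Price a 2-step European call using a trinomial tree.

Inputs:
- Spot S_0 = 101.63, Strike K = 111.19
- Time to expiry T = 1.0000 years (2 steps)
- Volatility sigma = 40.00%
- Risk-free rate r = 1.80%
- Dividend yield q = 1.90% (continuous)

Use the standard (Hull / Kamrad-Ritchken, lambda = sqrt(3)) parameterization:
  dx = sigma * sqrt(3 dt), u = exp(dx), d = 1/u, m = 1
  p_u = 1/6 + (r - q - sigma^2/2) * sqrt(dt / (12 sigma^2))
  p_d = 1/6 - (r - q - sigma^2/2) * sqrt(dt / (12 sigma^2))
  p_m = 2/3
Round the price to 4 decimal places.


Answer: Price = V(0,0) = 11.4368

Derivation:
dt = T/N = 0.500000; dx = sigma*sqrt(3*dt) = 0.489898
u = exp(dx) = 1.632150; d = 1/u = 0.612689
p_u = 0.125332, p_m = 0.666667, p_d = 0.208002
Discount per step: exp(-r*dt) = 0.991040
Stock lattice S(k, j) with j the centered position index:
  k=0: S(0,+0) = 101.6300
  k=1: S(1,-1) = 62.2676; S(1,+0) = 101.6300; S(1,+1) = 165.8754
  k=2: S(2,-2) = 38.1507; S(2,-1) = 62.2676; S(2,+0) = 101.6300; S(2,+1) = 165.8754; S(2,+2) = 270.7334
Terminal payoffs V(N, j) = max(S_T - K, 0):
  V(2,-2) = 0.000000; V(2,-1) = 0.000000; V(2,+0) = 0.000000; V(2,+1) = 54.685369; V(2,+2) = 159.543425
Backward induction: V(k, j) = exp(-r*dt) * [p_u * V(k+1, j+1) + p_m * V(k+1, j) + p_d * V(k+1, j-1)]
  V(1,-1) = exp(-r*dt) * [p_u*0.000000 + p_m*0.000000 + p_d*0.000000] = 0.000000
  V(1,+0) = exp(-r*dt) * [p_u*54.685369 + p_m*0.000000 + p_d*0.000000] = 6.792393
  V(1,+1) = exp(-r*dt) * [p_u*159.543425 + p_m*54.685369 + p_d*0.000000] = 55.946938
  V(0,+0) = exp(-r*dt) * [p_u*55.946938 + p_m*6.792393 + p_d*0.000000] = 11.436782


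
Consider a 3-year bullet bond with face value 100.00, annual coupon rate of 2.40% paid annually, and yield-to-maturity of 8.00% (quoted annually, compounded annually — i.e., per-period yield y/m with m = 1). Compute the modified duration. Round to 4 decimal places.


Coupon per period c = face * coupon_rate / m = 2.400000
Periods per year m = 1; per-period yield y/m = 0.080000
Number of cashflows N = 3
Cashflows (t years, CF_t, discount factor 1/(1+y/m)^(m*t), PV):
  t = 1.0000: CF_t = 2.400000, DF = 0.925926, PV = 2.222222
  t = 2.0000: CF_t = 2.400000, DF = 0.857339, PV = 2.057613
  t = 3.0000: CF_t = 102.400000, DF = 0.793832, PV = 81.288421
Price P = sum_t PV_t = 85.568257
First compute Macaulay numerator sum_t t * PV_t:
  t * PV_t at t = 1.0000: 2.222222
  t * PV_t at t = 2.0000: 4.115226
  t * PV_t at t = 3.0000: 243.865264
Macaulay duration D = 250.202713 / 85.568257 = 2.924013
Modified duration = D / (1 + y/m) = 2.924013 / (1 + 0.080000) = 2.707420

Answer: Modified duration = 2.7074


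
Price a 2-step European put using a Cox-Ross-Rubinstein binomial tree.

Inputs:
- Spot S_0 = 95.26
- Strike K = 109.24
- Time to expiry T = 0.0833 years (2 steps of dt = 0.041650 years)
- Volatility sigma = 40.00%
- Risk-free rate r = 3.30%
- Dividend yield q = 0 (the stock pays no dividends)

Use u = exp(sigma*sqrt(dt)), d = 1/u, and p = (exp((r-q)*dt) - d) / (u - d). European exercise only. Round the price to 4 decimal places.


dt = T/N = 0.041650
u = exp(sigma*sqrt(dt)) = 1.085058; d = 1/u = 0.921610
p = (exp((r-q)*dt) - d) / (u - d) = 0.488018
Discount per step: exp(-r*dt) = 0.998626
Stock lattice S(k, i) with i counting down-moves:
  k=0: S(0,0) = 95.2600
  k=1: S(1,0) = 103.3626; S(1,1) = 87.7926
  k=2: S(2,0) = 112.1544; S(2,1) = 95.2600; S(2,2) = 80.9105
Terminal payoffs V(N, i) = max(K - S_T, 0):
  V(2,0) = 0.000000; V(2,1) = 13.980000; V(2,2) = 28.329521
Backward induction: V(k, i) = exp(-r*dt) * [p * V(k+1, i) + (1-p) * V(k+1, i+1)].
  V(1,0) = exp(-r*dt) * [p*0.000000 + (1-p)*13.980000] = 7.147679
  V(1,1) = exp(-r*dt) * [p*13.980000 + (1-p)*28.329521] = 21.297406
  V(0,0) = exp(-r*dt) * [p*7.147679 + (1-p)*21.297406] = 14.372319

Answer: Price = V(0,0) = 14.3723


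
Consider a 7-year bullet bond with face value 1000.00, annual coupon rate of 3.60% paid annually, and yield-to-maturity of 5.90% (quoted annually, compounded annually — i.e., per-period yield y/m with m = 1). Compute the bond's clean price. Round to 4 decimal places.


Coupon per period c = face * coupon_rate / m = 36.000000
Periods per year m = 1; per-period yield y/m = 0.059000
Number of cashflows N = 7
Cashflows (t years, CF_t, discount factor 1/(1+y/m)^(m*t), PV):
  t = 1.0000: CF_t = 36.000000, DF = 0.944287, PV = 33.994334
  t = 2.0000: CF_t = 36.000000, DF = 0.891678, PV = 32.100410
  t = 3.0000: CF_t = 36.000000, DF = 0.842000, PV = 30.312002
  t = 4.0000: CF_t = 36.000000, DF = 0.795090, PV = 28.623231
  t = 5.0000: CF_t = 36.000000, DF = 0.750793, PV = 27.028547
  t = 6.0000: CF_t = 36.000000, DF = 0.708964, PV = 25.522707
  t = 7.0000: CF_t = 1036.000000, DF = 0.669466, PV = 693.566383
Price P = sum_t PV_t = 871.147615

Answer: Price = 871.1476


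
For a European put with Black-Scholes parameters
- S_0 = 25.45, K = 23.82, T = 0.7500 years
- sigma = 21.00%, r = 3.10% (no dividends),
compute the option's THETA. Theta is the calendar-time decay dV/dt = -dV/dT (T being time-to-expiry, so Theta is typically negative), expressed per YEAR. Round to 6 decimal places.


d1 = 0.5827261099; d2 = 0.4008607751
phi(d1) = 0.3366459842; exp(-qT) = 1.0000000000; exp(-rT) = 0.9770181987
Theta = -S*exp(-qT)*phi(d1)*sigma/(2*sqrt(T)) + r*K*exp(-rT)*N(-d2) - q*S*exp(-qT)*N(-d1)
N(-d1) = 0.2800388468; N(-d2) = 0.3442613152; sqrt(T) = 0.8660254038
Term 1 = -25.4500 * 1.0000000000 * 0.3366459842 * 0.2100 / (2 * 0.8660254038) = -1.0387711808
Term 2 = 0.0310 * 23.8200 * 0.9770181987 * 0.3442613152 = 0.2483672495
Term 3 = 0 (no dividend yield, q = 0)
Theta = -1.0387711808 + (0.2483672495) + (0.0000000000) = -0.790404

Answer: Theta = -0.790404


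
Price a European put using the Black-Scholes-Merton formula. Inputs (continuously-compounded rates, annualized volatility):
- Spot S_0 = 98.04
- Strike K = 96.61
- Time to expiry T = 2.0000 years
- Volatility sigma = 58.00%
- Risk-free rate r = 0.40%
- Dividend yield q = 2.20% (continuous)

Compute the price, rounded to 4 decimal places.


d1 = (ln(S/K) + (r - q + 0.5*sigma^2) * T) / (sigma * sqrt(T)) = 0.38414588
d2 = d1 - sigma * sqrt(T) = -0.43609798
exp(-rT) = 0.99203191; exp(-qT) = 0.95695396
P = K * exp(-rT) * N(-d2) - S_0 * exp(-qT) * N(-d1)
N(-d1) = 0.35043516; N(-d2) = 0.66861718
P = 96.6100 * 0.99203191 * 0.66861718 - 98.0400 * 0.95695396 * 0.35043516 = 31.2027

Answer: Price = 31.2027


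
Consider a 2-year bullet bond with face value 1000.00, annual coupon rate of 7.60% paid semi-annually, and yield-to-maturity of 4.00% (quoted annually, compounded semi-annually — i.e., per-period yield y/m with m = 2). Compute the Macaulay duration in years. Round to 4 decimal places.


Coupon per period c = face * coupon_rate / m = 38.000000
Periods per year m = 2; per-period yield y/m = 0.020000
Number of cashflows N = 4
Cashflows (t years, CF_t, discount factor 1/(1+y/m)^(m*t), PV):
  t = 0.5000: CF_t = 38.000000, DF = 0.980392, PV = 37.254902
  t = 1.0000: CF_t = 38.000000, DF = 0.961169, PV = 36.524414
  t = 1.5000: CF_t = 38.000000, DF = 0.942322, PV = 35.808249
  t = 2.0000: CF_t = 1038.000000, DF = 0.923845, PV = 958.951552
Price P = sum_t PV_t = 1068.539117
Macaulay numerator sum_t t * PV_t:
  t * PV_t at t = 0.5000: 18.627451
  t * PV_t at t = 1.0000: 36.524414
  t * PV_t at t = 1.5000: 53.712373
  t * PV_t at t = 2.0000: 1917.903104
Macaulay duration D = (sum_t t * PV_t) / P = 2026.767342 / 1068.539117 = 1.896765

Answer: Macaulay duration = 1.8968 years


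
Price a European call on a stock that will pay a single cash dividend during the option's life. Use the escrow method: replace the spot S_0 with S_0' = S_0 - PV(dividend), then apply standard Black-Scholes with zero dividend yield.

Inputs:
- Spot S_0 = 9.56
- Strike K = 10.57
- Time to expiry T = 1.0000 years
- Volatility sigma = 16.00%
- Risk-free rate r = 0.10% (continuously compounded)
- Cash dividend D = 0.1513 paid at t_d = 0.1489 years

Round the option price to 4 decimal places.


PV(D) = D * exp(-r * t_d) = 0.1513 * 0.99985111 = 0.15127747
S_0' = S_0 - PV(D) = 9.5600 - 0.15127747 = 9.40872253
d1 = (ln(S_0'/K) + (r + sigma^2/2)*T) / (sigma*sqrt(T)) = -0.64114133
d2 = d1 - sigma*sqrt(T) = -0.80114133
exp(-rT) = 0.99900050
N(d1) = 0.26071543; N(d2) = 0.21152492
C = S_0' * N(d1) - K * exp(-rT) * N(d2) = 9.40872253 * 0.26071543 - 10.5700 * 0.99900050 * 0.21152492 = 0.2194

Answer: Price = 0.2194


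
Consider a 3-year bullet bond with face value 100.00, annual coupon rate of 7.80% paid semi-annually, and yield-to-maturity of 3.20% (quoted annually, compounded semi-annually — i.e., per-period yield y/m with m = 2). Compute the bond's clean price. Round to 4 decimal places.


Coupon per period c = face * coupon_rate / m = 3.900000
Periods per year m = 2; per-period yield y/m = 0.016000
Number of cashflows N = 6
Cashflows (t years, CF_t, discount factor 1/(1+y/m)^(m*t), PV):
  t = 0.5000: CF_t = 3.900000, DF = 0.984252, PV = 3.838583
  t = 1.0000: CF_t = 3.900000, DF = 0.968752, PV = 3.778133
  t = 1.5000: CF_t = 3.900000, DF = 0.953496, PV = 3.718634
  t = 2.0000: CF_t = 3.900000, DF = 0.938480, PV = 3.660073
  t = 2.5000: CF_t = 3.900000, DF = 0.923701, PV = 3.602434
  t = 3.0000: CF_t = 103.900000, DF = 0.909155, PV = 94.461166
Price P = sum_t PV_t = 113.059023

Answer: Price = 113.0590


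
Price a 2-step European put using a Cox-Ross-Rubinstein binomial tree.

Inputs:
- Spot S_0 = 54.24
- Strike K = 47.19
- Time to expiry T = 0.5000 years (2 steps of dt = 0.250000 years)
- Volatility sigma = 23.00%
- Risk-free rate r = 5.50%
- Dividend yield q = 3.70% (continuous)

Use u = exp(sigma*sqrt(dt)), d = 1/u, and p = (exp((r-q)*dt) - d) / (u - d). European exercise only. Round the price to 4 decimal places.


dt = T/N = 0.250000
u = exp(sigma*sqrt(dt)) = 1.121873; d = 1/u = 0.891366
p = (exp((r-q)*dt) - d) / (u - d) = 0.490848
Discount per step: exp(-r*dt) = 0.986344
Stock lattice S(k, i) with i counting down-moves:
  k=0: S(0,0) = 54.2400
  k=1: S(1,0) = 60.8504; S(1,1) = 48.3477
  k=2: S(2,0) = 68.2665; S(2,1) = 54.2400; S(2,2) = 43.0955
Terminal payoffs V(N, i) = max(K - S_T, 0):
  V(2,0) = 0.000000; V(2,1) = 0.000000; V(2,2) = 4.094497
Backward induction: V(k, i) = exp(-r*dt) * [p * V(k+1, i) + (1-p) * V(k+1, i+1)].
  V(1,0) = exp(-r*dt) * [p*0.000000 + (1-p)*0.000000] = 0.000000
  V(1,1) = exp(-r*dt) * [p*0.000000 + (1-p)*4.094497] = 2.056254
  V(0,0) = exp(-r*dt) * [p*0.000000 + (1-p)*2.056254] = 1.032649

Answer: Price = V(0,0) = 1.0326


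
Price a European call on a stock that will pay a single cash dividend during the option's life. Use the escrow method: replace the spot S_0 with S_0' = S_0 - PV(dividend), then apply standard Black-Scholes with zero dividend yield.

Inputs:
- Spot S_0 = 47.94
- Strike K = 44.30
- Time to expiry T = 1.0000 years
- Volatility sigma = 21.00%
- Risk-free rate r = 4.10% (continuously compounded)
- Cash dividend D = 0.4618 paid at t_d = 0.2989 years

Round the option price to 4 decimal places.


Answer: Price = 6.7509

Derivation:
PV(D) = D * exp(-r * t_d) = 0.4618 * 0.98781989 = 0.45617522
S_0' = S_0 - PV(D) = 47.9400 - 0.45617522 = 47.48382478
d1 = (ln(S_0'/K) + (r + sigma^2/2)*T) / (sigma*sqrt(T)) = 0.63073545
d2 = d1 - sigma*sqrt(T) = 0.42073545
exp(-rT) = 0.95982913
N(d1) = 0.73589324; N(d2) = 0.66302586
C = S_0' * N(d1) - K * exp(-rT) * N(d2) = 47.48382478 * 0.73589324 - 44.3000 * 0.95982913 * 0.66302586 = 6.7509


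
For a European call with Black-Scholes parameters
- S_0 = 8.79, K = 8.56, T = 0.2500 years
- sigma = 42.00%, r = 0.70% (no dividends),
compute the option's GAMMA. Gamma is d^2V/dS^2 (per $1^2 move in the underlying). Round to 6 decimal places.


Answer: Gamma = 0.210008

Derivation:
d1 = 0.2395929597; d2 = 0.0295929597
phi(d1) = 0.3876544510; exp(-qT) = 1.0000000000; exp(-rT) = 0.9982515304
Gamma = exp(-qT) * phi(d1) / (S * sigma * sqrt(T)) = 1.0000000000 * 0.3876544510 / (8.7900 * 0.4200 * 0.5000000000) = 0.210008


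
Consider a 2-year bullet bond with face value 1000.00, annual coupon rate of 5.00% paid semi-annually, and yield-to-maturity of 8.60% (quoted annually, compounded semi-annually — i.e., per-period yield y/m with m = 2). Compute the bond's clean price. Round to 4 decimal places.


Coupon per period c = face * coupon_rate / m = 25.000000
Periods per year m = 2; per-period yield y/m = 0.043000
Number of cashflows N = 4
Cashflows (t years, CF_t, discount factor 1/(1+y/m)^(m*t), PV):
  t = 0.5000: CF_t = 25.000000, DF = 0.958773, PV = 23.969319
  t = 1.0000: CF_t = 25.000000, DF = 0.919245, PV = 22.981131
  t = 1.5000: CF_t = 25.000000, DF = 0.881347, PV = 22.033682
  t = 2.0000: CF_t = 1025.000000, DF = 0.845012, PV = 866.137080
Price P = sum_t PV_t = 935.121213

Answer: Price = 935.1212


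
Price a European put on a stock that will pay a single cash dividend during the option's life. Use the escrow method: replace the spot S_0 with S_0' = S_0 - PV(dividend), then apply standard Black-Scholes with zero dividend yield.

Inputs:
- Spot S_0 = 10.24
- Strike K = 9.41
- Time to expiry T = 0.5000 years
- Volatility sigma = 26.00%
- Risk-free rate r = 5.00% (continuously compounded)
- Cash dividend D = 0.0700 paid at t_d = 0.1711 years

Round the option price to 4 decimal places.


PV(D) = D * exp(-r * t_d) = 0.0700 * 0.99148149 = 0.06940370
S_0' = S_0 - PV(D) = 10.2400 - 0.06940370 = 10.17059630
d1 = (ln(S_0'/K) + (r + sigma^2/2)*T) / (sigma*sqrt(T)) = 0.65068993
d2 = d1 - sigma*sqrt(T) = 0.46684216
exp(-rT) = 0.97530991
N(-d1) = 0.25762333; N(-d2) = 0.32030640
P = K * exp(-rT) * N(-d2) - S_0' * N(-d1) = 9.4100 * 0.97530991 * 0.32030640 - 10.17059630 * 0.25762333 = 0.3195

Answer: Price = 0.3195


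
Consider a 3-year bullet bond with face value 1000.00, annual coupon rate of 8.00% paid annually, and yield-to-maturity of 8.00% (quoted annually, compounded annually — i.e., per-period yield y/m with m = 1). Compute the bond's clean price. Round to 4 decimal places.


Answer: Price = 1000.0000

Derivation:
Coupon per period c = face * coupon_rate / m = 80.000000
Periods per year m = 1; per-period yield y/m = 0.080000
Number of cashflows N = 3
Cashflows (t years, CF_t, discount factor 1/(1+y/m)^(m*t), PV):
  t = 1.0000: CF_t = 80.000000, DF = 0.925926, PV = 74.074074
  t = 2.0000: CF_t = 80.000000, DF = 0.857339, PV = 68.587106
  t = 3.0000: CF_t = 1080.000000, DF = 0.793832, PV = 857.338820
Price P = sum_t PV_t = 1000.000000


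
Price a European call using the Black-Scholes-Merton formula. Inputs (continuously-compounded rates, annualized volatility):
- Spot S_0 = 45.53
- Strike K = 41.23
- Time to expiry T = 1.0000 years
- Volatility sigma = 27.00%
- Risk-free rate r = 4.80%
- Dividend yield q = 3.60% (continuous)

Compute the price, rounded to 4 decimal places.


Answer: Price = 7.1505

Derivation:
d1 = (ln(S/K) + (r - q + 0.5*sigma^2) * T) / (sigma * sqrt(T)) = 0.54687149
d2 = d1 - sigma * sqrt(T) = 0.27687149
exp(-rT) = 0.95313379; exp(-qT) = 0.96464029
C = S_0 * exp(-qT) * N(d1) - K * exp(-rT) * N(d2)
N(d1) = 0.70776649; N(d2) = 0.60906061
C = 45.5300 * 0.96464029 * 0.70776649 - 41.2300 * 0.95313379 * 0.60906061 = 7.1505


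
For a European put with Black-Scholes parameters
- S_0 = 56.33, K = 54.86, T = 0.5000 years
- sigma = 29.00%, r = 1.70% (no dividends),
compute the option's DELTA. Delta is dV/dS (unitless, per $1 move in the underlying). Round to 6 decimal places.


d1 = 0.2729323300; d2 = 0.0678713635
phi(d1) = 0.3843565807; exp(-qT) = 1.0000000000; exp(-rT) = 0.9915360229
N(-d1) = 0.3924526169
Delta = -exp(-qT) * N(-d1) = -1.0000000000 * 0.3924526169 = -0.392453

Answer: Delta = -0.392453


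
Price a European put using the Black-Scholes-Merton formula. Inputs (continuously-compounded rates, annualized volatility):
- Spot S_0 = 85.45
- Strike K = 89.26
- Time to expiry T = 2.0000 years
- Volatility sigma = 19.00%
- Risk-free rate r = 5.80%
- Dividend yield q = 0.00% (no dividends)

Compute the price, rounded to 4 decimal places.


d1 = (ln(S/K) + (r - q + 0.5*sigma^2) * T) / (sigma * sqrt(T)) = 0.40371313
d2 = d1 - sigma * sqrt(T) = 0.13501255
exp(-rT) = 0.89047522; exp(-qT) = 1.00000000
P = K * exp(-rT) * N(-d2) - S_0 * exp(-qT) * N(-d1)
N(-d1) = 0.34321184; N(-d2) = 0.44630098
P = 89.2600 * 0.89047522 * 0.44630098 - 85.4500 * 1.00000000 * 0.34321184 = 6.1463

Answer: Price = 6.1463


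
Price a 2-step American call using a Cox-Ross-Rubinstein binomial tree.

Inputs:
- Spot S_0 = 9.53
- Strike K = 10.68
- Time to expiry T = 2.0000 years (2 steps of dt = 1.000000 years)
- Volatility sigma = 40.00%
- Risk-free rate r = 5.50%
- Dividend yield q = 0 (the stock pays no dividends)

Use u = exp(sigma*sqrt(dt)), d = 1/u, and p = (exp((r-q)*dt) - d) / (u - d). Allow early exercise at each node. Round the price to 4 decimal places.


dt = T/N = 1.000000
u = exp(sigma*sqrt(dt)) = 1.491825; d = 1/u = 0.670320
p = (exp((r-q)*dt) - d) / (u - d) = 0.470138
Discount per step: exp(-r*dt) = 0.946485
Stock lattice S(k, i) with i counting down-moves:
  k=0: S(0,0) = 9.5300
  k=1: S(1,0) = 14.2171; S(1,1) = 6.3882
  k=2: S(2,0) = 21.2094; S(2,1) = 9.5300; S(2,2) = 4.2821
Terminal payoffs V(N, i) = max(S_T - K, 0):
  V(2,0) = 10.529405; V(2,1) = 0.000000; V(2,2) = 0.000000
Backward induction: V(k, i) = exp(-r*dt) * [p * V(k+1, i) + (1-p) * V(k+1, i+1)]; then take max(V_cont, immediate exercise) for American.
  V(1,0) = exp(-r*dt) * [p*10.529405 + (1-p)*0.000000] = 4.685360; exercise = 3.537089; V(1,0) = max -> 4.685360
  V(1,1) = exp(-r*dt) * [p*0.000000 + (1-p)*0.000000] = 0.000000; exercise = 0.000000; V(1,1) = max -> 0.000000
  V(0,0) = exp(-r*dt) * [p*4.685360 + (1-p)*0.000000] = 2.084885; exercise = 0.000000; V(0,0) = max -> 2.084885

Answer: Price = V(0,0) = 2.0849


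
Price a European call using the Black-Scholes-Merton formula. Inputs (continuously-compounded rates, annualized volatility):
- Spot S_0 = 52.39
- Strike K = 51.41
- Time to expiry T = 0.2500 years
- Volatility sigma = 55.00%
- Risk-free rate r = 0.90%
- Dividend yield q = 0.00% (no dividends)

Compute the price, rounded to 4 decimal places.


Answer: Price = 6.2341

Derivation:
d1 = (ln(S/K) + (r - q + 0.5*sigma^2) * T) / (sigma * sqrt(T)) = 0.21434737
d2 = d1 - sigma * sqrt(T) = -0.06065263
exp(-rT) = 0.99775253; exp(-qT) = 1.00000000
C = S_0 * exp(-qT) * N(d1) - K * exp(-rT) * N(d2)
N(d1) = 0.58486191; N(d2) = 0.47581793
C = 52.3900 * 1.00000000 * 0.58486191 - 51.4100 * 0.99775253 * 0.47581793 = 6.2341


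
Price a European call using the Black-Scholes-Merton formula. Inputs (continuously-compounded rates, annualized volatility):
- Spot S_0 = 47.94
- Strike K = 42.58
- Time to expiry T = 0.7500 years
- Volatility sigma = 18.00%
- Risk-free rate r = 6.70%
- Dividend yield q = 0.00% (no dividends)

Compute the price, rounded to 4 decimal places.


Answer: Price = 7.9332

Derivation:
d1 = (ln(S/K) + (r - q + 0.5*sigma^2) * T) / (sigma * sqrt(T)) = 1.16089467
d2 = d1 - sigma * sqrt(T) = 1.00501010
exp(-rT) = 0.95099165; exp(-qT) = 1.00000000
C = S_0 * exp(-qT) * N(d1) - K * exp(-rT) * N(d2)
N(d1) = 0.87715763; N(d2) = 0.84255401
C = 47.9400 * 1.00000000 * 0.87715763 - 42.5800 * 0.95099165 * 0.84255401 = 7.9332


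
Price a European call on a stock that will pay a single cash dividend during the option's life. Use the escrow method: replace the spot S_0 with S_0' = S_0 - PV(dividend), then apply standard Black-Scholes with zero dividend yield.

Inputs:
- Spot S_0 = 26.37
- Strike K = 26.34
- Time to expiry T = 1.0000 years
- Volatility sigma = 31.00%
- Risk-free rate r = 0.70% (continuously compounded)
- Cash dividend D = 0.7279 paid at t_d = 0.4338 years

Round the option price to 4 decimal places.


Answer: Price = 2.9408

Derivation:
PV(D) = D * exp(-r * t_d) = 0.7279 * 0.99696801 = 0.72569301
S_0' = S_0 - PV(D) = 26.3700 - 0.72569301 = 25.64430699
d1 = (ln(S_0'/K) + (r + sigma^2/2)*T) / (sigma*sqrt(T)) = 0.09123516
d2 = d1 - sigma*sqrt(T) = -0.21876484
exp(-rT) = 0.99302444
N(d1) = 0.53634713; N(d2) = 0.41341662
C = S_0' * N(d1) - K * exp(-rT) * N(d2) = 25.64430699 * 0.53634713 - 26.3400 * 0.99302444 * 0.41341662 = 2.9408


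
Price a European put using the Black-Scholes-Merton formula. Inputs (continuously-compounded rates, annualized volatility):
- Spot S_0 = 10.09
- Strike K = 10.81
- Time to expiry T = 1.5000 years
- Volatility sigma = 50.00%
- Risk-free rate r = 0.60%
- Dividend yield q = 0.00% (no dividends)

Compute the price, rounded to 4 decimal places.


Answer: Price = 2.8251

Derivation:
d1 = (ln(S/K) + (r - q + 0.5*sigma^2) * T) / (sigma * sqrt(T)) = 0.20832617
d2 = d1 - sigma * sqrt(T) = -0.40404627
exp(-rT) = 0.99104038; exp(-qT) = 1.00000000
P = K * exp(-rT) * N(-d2) - S_0 * exp(-qT) * N(-d1)
N(-d1) = 0.41748715; N(-d2) = 0.65691065
P = 10.8100 * 0.99104038 * 0.65691065 - 10.0900 * 1.00000000 * 0.41748715 = 2.8251


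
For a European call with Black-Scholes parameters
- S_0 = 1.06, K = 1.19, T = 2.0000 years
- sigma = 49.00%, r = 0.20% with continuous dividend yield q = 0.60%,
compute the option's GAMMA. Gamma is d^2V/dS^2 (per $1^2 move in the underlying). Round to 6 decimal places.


d1 = 0.1679964508; d2 = -0.5249681947
phi(d1) = 0.3933521797; exp(-qT) = 0.9880717129; exp(-rT) = 0.9960079893
Gamma = exp(-qT) * phi(d1) / (S * sigma * sqrt(T)) = 0.9880717129 * 0.3933521797 / (1.0600 * 0.4900 * 1.4142135624) = 0.529119

Answer: Gamma = 0.529119


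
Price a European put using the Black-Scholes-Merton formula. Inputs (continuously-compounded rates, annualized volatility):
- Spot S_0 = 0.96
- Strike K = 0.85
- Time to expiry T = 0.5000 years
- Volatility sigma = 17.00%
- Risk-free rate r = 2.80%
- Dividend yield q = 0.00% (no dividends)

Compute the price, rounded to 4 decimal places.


d1 = (ln(S/K) + (r - q + 0.5*sigma^2) * T) / (sigma * sqrt(T)) = 1.18895376
d2 = d1 - sigma * sqrt(T) = 1.06874560
exp(-rT) = 0.98609754; exp(-qT) = 1.00000000
P = K * exp(-rT) * N(-d2) - S_0 * exp(-qT) * N(-d1)
N(-d1) = 0.11722893; N(-d2) = 0.14259216
P = 0.8500 * 0.98609754 * 0.14259216 - 0.9600 * 1.00000000 * 0.11722893 = 0.0070

Answer: Price = 0.0070


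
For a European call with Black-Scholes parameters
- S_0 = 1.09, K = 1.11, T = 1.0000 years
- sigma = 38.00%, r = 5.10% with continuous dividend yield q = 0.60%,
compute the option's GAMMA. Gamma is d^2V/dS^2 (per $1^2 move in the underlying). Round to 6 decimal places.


Answer: Gamma = 0.925444

Derivation:
d1 = 0.2605728445; d2 = -0.1194271555
phi(d1) = 0.3856258667; exp(-qT) = 0.9940179641; exp(-rT) = 0.9502786705
Gamma = exp(-qT) * phi(d1) / (S * sigma * sqrt(T)) = 0.9940179641 * 0.3856258667 / (1.0900 * 0.3800 * 1.0000000000) = 0.925444


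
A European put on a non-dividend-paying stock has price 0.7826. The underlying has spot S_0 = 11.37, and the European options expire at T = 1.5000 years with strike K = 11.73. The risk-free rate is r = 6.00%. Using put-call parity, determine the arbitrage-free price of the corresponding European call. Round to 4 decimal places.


Put-call parity: C - P = S_0 * exp(-qT) - K * exp(-rT).
S_0 * exp(-qT) = 11.3700 * 1.00000000 = 11.37000000
K * exp(-rT) = 11.7300 * 0.91393119 = 10.72041280
C = P + S*exp(-qT) - K*exp(-rT)
C = 0.7826 + 11.37000000 - 10.72041280 = 1.4322

Answer: Call price = 1.4322


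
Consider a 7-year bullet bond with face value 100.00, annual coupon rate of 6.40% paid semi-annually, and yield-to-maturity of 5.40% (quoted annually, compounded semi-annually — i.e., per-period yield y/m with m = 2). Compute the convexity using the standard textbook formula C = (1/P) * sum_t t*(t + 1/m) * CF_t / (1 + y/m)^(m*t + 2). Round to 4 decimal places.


Answer: Convexity = 38.4606

Derivation:
Coupon per period c = face * coupon_rate / m = 3.200000
Periods per year m = 2; per-period yield y/m = 0.027000
Number of cashflows N = 14
Cashflows (t years, CF_t, discount factor 1/(1+y/m)^(m*t), PV):
  t = 0.5000: CF_t = 3.200000, DF = 0.973710, PV = 3.115871
  t = 1.0000: CF_t = 3.200000, DF = 0.948111, PV = 3.033955
  t = 1.5000: CF_t = 3.200000, DF = 0.923185, PV = 2.954192
  t = 2.0000: CF_t = 3.200000, DF = 0.898914, PV = 2.876525
  t = 2.5000: CF_t = 3.200000, DF = 0.875282, PV = 2.800901
  t = 3.0000: CF_t = 3.200000, DF = 0.852270, PV = 2.727265
  t = 3.5000: CF_t = 3.200000, DF = 0.829864, PV = 2.655565
  t = 4.0000: CF_t = 3.200000, DF = 0.808047, PV = 2.585749
  t = 4.5000: CF_t = 3.200000, DF = 0.786803, PV = 2.517770
  t = 5.0000: CF_t = 3.200000, DF = 0.766118, PV = 2.451577
  t = 5.5000: CF_t = 3.200000, DF = 0.745976, PV = 2.387125
  t = 6.0000: CF_t = 3.200000, DF = 0.726365, PV = 2.324367
  t = 6.5000: CF_t = 3.200000, DF = 0.707268, PV = 2.263259
  t = 7.0000: CF_t = 103.200000, DF = 0.688674, PV = 71.071174
Price P = sum_t PV_t = 105.765293
Convexity numerator sum_t t*(t + 1/m) * CF_t / (1+y/m)^(m*t + 2):
  t = 0.5000: term = 1.477096
  t = 1.0000: term = 4.314788
  t = 1.5000: term = 8.402703
  t = 2.0000: term = 13.636324
  t = 2.5000: term = 19.916735
  t = 3.0000: term = 27.150369
  t = 3.5000: term = 35.248774
  t = 4.0000: term = 44.128386
  t = 4.5000: term = 53.710305
  t = 5.0000: term = 63.920086
  t = 5.5000: term = 74.687539
  t = 6.0000: term = 85.946535
  t = 6.5000: term = 97.634818
  t = 7.0000: term = 3537.625886
Convexity = (1/P) * sum = 4067.800345 / 105.765293 = 38.460635


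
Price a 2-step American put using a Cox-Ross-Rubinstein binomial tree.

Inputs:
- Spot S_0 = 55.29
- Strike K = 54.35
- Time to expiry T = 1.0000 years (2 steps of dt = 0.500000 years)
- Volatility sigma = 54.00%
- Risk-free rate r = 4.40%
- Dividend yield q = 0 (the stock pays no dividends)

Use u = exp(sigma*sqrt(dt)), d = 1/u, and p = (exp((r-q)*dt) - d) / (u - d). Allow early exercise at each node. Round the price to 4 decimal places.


dt = T/N = 0.500000
u = exp(sigma*sqrt(dt)) = 1.464974; d = 1/u = 0.682606
p = (exp((r-q)*dt) - d) / (u - d) = 0.434115
Discount per step: exp(-r*dt) = 0.978240
Stock lattice S(k, i) with i counting down-moves:
  k=0: S(0,0) = 55.2900
  k=1: S(1,0) = 80.9984; S(1,1) = 37.7413
  k=2: S(2,0) = 118.6606; S(2,1) = 55.2900; S(2,2) = 25.7624
Terminal payoffs V(N, i) = max(K - S_T, 0):
  V(2,0) = 0.000000; V(2,1) = 0.000000; V(2,2) = 28.587583
Backward induction: V(k, i) = exp(-r*dt) * [p * V(k+1, i) + (1-p) * V(k+1, i+1)]; then take max(V_cont, immediate exercise) for American.
  V(1,0) = exp(-r*dt) * [p*0.000000 + (1-p)*0.000000] = 0.000000; exercise = 0.000000; V(1,0) = max -> 0.000000
  V(1,1) = exp(-r*dt) * [p*0.000000 + (1-p)*28.587583] = 15.825268; exercise = 16.608722; V(1,1) = max -> 16.608722
  V(0,0) = exp(-r*dt) * [p*0.000000 + (1-p)*16.608722] = 9.194113; exercise = 0.000000; V(0,0) = max -> 9.194113

Answer: Price = V(0,0) = 9.1941


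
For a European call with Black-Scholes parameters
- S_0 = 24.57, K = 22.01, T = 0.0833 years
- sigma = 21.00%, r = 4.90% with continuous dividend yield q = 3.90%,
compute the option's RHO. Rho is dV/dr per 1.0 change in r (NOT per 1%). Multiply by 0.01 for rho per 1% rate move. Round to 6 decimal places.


Answer: Rho = 1.760186

Derivation:
d1 = 1.8594242168; d2 = 1.7988145641
phi(d1) = 0.0708161822; exp(-qT) = 0.9967565713; exp(-rT) = 0.9959266188
N(d2) = 0.9639759906
Rho = K*T*exp(-rT)*N(d2) = 22.0100 * 0.0833 * 0.9959266188 * 0.9639759906 = 1.760186


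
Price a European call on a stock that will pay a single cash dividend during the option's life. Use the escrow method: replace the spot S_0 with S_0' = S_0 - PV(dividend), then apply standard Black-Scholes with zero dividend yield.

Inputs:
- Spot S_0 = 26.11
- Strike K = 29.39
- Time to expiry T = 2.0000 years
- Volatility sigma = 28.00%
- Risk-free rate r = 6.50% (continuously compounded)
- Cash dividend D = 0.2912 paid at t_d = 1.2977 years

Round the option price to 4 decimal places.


Answer: Price = 4.0707

Derivation:
PV(D) = D * exp(-r * t_d) = 0.2912 * 0.91910905 = 0.26764456
S_0' = S_0 - PV(D) = 26.1100 - 0.26764456 = 25.84235544
d1 = (ln(S_0'/K) + (r + sigma^2/2)*T) / (sigma*sqrt(T)) = 0.20142530
d2 = d1 - sigma*sqrt(T) = -0.19455450
exp(-rT) = 0.87809543
N(d1) = 0.57981698; N(d2) = 0.42287086
C = S_0' * N(d1) - K * exp(-rT) * N(d2) = 25.84235544 * 0.57981698 - 29.3900 * 0.87809543 * 0.42287086 = 4.0707


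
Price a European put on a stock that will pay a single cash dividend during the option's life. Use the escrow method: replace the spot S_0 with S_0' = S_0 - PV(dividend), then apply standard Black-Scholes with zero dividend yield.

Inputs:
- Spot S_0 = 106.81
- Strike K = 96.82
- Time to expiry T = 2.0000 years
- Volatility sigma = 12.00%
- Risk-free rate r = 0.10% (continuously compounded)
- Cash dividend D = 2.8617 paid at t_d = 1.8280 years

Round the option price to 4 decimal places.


Answer: Price = 3.7359

Derivation:
PV(D) = D * exp(-r * t_d) = 2.8617 * 0.99817367 = 2.85647359
S_0' = S_0 - PV(D) = 106.8100 - 2.85647359 = 103.95352641
d1 = (ln(S_0'/K) + (r + sigma^2/2)*T) / (sigma*sqrt(T)) = 0.51554185
d2 = d1 - sigma*sqrt(T) = 0.34583622
exp(-rT) = 0.99800200
N(-d1) = 0.30308722; N(-d2) = 0.36473290
P = K * exp(-rT) * N(-d2) - S_0' * N(-d1) = 96.8200 * 0.99800200 * 0.36473290 - 103.95352641 * 0.30308722 = 3.7359


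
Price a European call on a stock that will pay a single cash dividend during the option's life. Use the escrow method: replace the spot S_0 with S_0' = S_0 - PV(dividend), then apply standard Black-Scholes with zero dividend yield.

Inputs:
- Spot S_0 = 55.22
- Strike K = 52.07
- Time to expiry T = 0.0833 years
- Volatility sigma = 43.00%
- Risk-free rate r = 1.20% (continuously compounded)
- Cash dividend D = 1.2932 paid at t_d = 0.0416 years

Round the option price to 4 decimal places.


Answer: Price = 3.6854

Derivation:
PV(D) = D * exp(-r * t_d) = 1.2932 * 0.99950092 = 1.29255460
S_0' = S_0 - PV(D) = 55.2200 - 1.29255460 = 53.92744540
d1 = (ln(S_0'/K) + (r + sigma^2/2)*T) / (sigma*sqrt(T)) = 0.35253284
d2 = d1 - sigma*sqrt(T) = 0.22842736
exp(-rT) = 0.99900090
N(d1) = 0.63778065; N(d2) = 0.59034299
C = S_0' * N(d1) - K * exp(-rT) * N(d2) = 53.92744540 * 0.63778065 - 52.0700 * 0.99900090 * 0.59034299 = 3.6854


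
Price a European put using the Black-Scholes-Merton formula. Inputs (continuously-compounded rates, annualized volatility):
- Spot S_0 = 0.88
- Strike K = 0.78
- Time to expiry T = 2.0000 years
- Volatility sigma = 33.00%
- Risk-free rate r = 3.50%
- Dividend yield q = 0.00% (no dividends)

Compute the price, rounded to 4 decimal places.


d1 = (ln(S/K) + (r - q + 0.5*sigma^2) * T) / (sigma * sqrt(T)) = 0.64181294
d2 = d1 - sigma * sqrt(T) = 0.17512247
exp(-rT) = 0.93239382; exp(-qT) = 1.00000000
P = K * exp(-rT) * N(-d2) - S_0 * exp(-qT) * N(-d1)
N(-d1) = 0.26049732; N(-d2) = 0.43049170
P = 0.7800 * 0.93239382 * 0.43049170 - 0.8800 * 1.00000000 * 0.26049732 = 0.0838

Answer: Price = 0.0838


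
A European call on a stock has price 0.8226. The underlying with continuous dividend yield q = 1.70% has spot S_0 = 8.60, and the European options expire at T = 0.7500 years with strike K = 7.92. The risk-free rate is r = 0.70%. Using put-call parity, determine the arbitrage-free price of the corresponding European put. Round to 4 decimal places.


Put-call parity: C - P = S_0 * exp(-qT) - K * exp(-rT).
S_0 * exp(-qT) = 8.6000 * 0.98733094 = 8.49104606
K * exp(-rT) = 7.9200 * 0.99476376 = 7.87852896
P = C - S*exp(-qT) + K*exp(-rT)
P = 0.8226 - 8.49104606 + 7.87852896 = 0.2101

Answer: Put price = 0.2101


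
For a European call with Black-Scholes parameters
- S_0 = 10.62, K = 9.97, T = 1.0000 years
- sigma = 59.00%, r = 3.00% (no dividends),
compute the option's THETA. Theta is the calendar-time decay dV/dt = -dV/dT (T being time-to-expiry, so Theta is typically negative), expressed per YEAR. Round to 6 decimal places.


d1 = 0.4528956472; d2 = -0.1371043528
phi(d1) = 0.3600559774; exp(-qT) = 1.0000000000; exp(-rT) = 0.9704455335
Theta = -S*exp(-qT)*phi(d1)*sigma/(2*sqrt(T)) - r*K*exp(-rT)*N(d2) + q*S*exp(-qT)*N(d1)
N(d1) = 0.6746880573; N(d2) = 0.4454741560; sqrt(T) = 1.0000000000
Term 1 = -10.6200 * 1.0000000000 * 0.3600559774 * 0.5900 / (2 * 1.0000000000) = -1.1280193716
Term 2 = -0.0300 * 9.9700 * 0.9704455335 * 0.4454741560 = -0.1293034439
Term 3 = 0 (no dividend yield, q = 0)
Theta = -1.1280193716 + (-0.1293034439) + (0.0000000000) = -1.257323

Answer: Theta = -1.257323


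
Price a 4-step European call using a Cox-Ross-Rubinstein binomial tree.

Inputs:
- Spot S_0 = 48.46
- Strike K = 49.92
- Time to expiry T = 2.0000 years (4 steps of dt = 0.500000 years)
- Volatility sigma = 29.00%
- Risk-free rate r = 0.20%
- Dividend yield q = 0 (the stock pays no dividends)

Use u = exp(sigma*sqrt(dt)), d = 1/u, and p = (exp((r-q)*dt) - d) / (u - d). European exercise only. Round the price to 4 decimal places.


Answer: Price = V(0,0) = 7.1296

Derivation:
dt = T/N = 0.500000
u = exp(sigma*sqrt(dt)) = 1.227600; d = 1/u = 0.814598
p = (exp((r-q)*dt) - d) / (u - d) = 0.451336
Discount per step: exp(-r*dt) = 0.999000
Stock lattice S(k, i) with i counting down-moves:
  k=0: S(0,0) = 48.4600
  k=1: S(1,0) = 59.4895; S(1,1) = 39.4754
  k=2: S(2,0) = 73.0293; S(2,1) = 48.4600; S(2,2) = 32.1566
  k=3: S(3,0) = 89.6508; S(3,1) = 59.4895; S(3,2) = 39.4754; S(3,3) = 26.1947
  k=4: S(4,0) = 110.0553; S(4,1) = 73.0293; S(4,2) = 48.4600; S(4,3) = 32.1566; S(4,4) = 21.3381
Terminal payoffs V(N, i) = max(S_T - K, 0):
  V(4,0) = 60.135258; V(4,1) = 23.109294; V(4,2) = 0.000000; V(4,3) = 0.000000; V(4,4) = 0.000000
Backward induction: V(k, i) = exp(-r*dt) * [p * V(k+1, i) + (1-p) * V(k+1, i+1)].
  V(3,0) = exp(-r*dt) * [p*60.135258 + (1-p)*23.109294] = 39.780649
  V(3,1) = exp(-r*dt) * [p*23.109294 + (1-p)*0.000000] = 10.419635
  V(3,2) = exp(-r*dt) * [p*0.000000 + (1-p)*0.000000] = 0.000000
  V(3,3) = exp(-r*dt) * [p*0.000000 + (1-p)*0.000000] = 0.000000
  V(2,0) = exp(-r*dt) * [p*39.780649 + (1-p)*10.419635] = 23.647663
  V(2,1) = exp(-r*dt) * [p*10.419635 + (1-p)*0.000000] = 4.698058
  V(2,2) = exp(-r*dt) * [p*0.000000 + (1-p)*0.000000] = 0.000000
  V(1,0) = exp(-r*dt) * [p*23.647663 + (1-p)*4.698058] = 13.237455
  V(1,1) = exp(-r*dt) * [p*4.698058 + (1-p)*0.000000] = 2.118284
  V(0,0) = exp(-r*dt) * [p*13.237455 + (1-p)*2.118284] = 7.129635


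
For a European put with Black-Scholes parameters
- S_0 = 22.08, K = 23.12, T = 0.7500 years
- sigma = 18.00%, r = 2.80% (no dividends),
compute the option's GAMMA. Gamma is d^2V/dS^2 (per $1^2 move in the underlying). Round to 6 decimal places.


d1 = -0.0825984392; d2 = -0.2384830119
phi(d1) = 0.3975837067; exp(-qT) = 1.0000000000; exp(-rT) = 0.9792189646
Gamma = exp(-qT) * phi(d1) / (S * sigma * sqrt(T)) = 1.0000000000 * 0.3975837067 / (22.0800 * 0.1800 * 0.8660254038) = 0.115512

Answer: Gamma = 0.115512


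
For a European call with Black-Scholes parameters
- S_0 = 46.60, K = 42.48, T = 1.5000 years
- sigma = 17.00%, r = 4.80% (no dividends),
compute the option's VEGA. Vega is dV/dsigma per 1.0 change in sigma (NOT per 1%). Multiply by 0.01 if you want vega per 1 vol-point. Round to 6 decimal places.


d1 = 0.8945064135; d2 = 0.6862997853
phi(d1) = 0.2674000586; exp(-qT) = 1.0000000000; exp(-rT) = 0.9305308958
Vega = S * exp(-qT) * phi(d1) * sqrt(T) = 46.6000 * 1.0000000000 * 0.2674000586 * 1.2247448714 = 15.261353

Answer: Vega = 15.261353


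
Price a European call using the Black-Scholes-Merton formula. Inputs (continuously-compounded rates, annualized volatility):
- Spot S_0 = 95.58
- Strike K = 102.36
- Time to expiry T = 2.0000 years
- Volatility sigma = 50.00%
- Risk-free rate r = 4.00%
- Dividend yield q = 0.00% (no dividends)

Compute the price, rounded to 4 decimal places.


d1 = (ln(S/K) + (r - q + 0.5*sigma^2) * T) / (sigma * sqrt(T)) = 0.36977100
d2 = d1 - sigma * sqrt(T) = -0.33733578
exp(-rT) = 0.92311635; exp(-qT) = 1.00000000
C = S_0 * exp(-qT) * N(d1) - K * exp(-rT) * N(d2)
N(d1) = 0.64422344; N(d2) = 0.36793189
C = 95.5800 * 1.00000000 * 0.64422344 - 102.3600 * 0.92311635 * 0.36793189 = 26.8089

Answer: Price = 26.8089


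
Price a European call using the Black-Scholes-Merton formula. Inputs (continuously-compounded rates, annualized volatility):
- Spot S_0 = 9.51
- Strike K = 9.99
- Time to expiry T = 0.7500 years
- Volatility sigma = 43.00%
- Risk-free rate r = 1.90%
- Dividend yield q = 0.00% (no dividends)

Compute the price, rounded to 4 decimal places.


d1 = (ln(S/K) + (r - q + 0.5*sigma^2) * T) / (sigma * sqrt(T)) = 0.09223314
d2 = d1 - sigma * sqrt(T) = -0.28015778
exp(-rT) = 0.98585105; exp(-qT) = 1.00000000
C = S_0 * exp(-qT) * N(d1) - K * exp(-rT) * N(d2)
N(d1) = 0.53674360; N(d2) = 0.38967823
C = 9.5100 * 1.00000000 * 0.53674360 - 9.9900 * 0.98585105 * 0.38967823 = 1.2666

Answer: Price = 1.2666


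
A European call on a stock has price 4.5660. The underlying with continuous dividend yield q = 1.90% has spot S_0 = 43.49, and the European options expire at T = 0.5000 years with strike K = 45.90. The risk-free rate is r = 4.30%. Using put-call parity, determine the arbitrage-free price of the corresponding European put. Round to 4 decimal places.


Put-call parity: C - P = S_0 * exp(-qT) - K * exp(-rT).
S_0 * exp(-qT) = 43.4900 * 0.99054498 = 43.07880129
K * exp(-rT) = 45.9000 * 0.97872948 = 44.92368302
P = C - S*exp(-qT) + K*exp(-rT)
P = 4.5660 - 43.07880129 + 44.92368302 = 6.4109

Answer: Put price = 6.4109


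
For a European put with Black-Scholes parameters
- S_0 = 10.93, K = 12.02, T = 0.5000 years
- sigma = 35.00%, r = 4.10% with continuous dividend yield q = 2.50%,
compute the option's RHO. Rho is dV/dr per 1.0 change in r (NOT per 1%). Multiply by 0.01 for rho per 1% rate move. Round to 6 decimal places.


Answer: Rho = -4.020315

Derivation:
d1 = -0.2280343685; d2 = -0.4755217420
phi(d1) = 0.3887035260; exp(-qT) = 0.9875778005; exp(-rT) = 0.9797086965
N(-d2) = 0.6827924300
Rho = -K*T*exp(-rT)*N(-d2) = -12.0200 * 0.5000 * 0.9797086965 * 0.6827924300 = -4.020315


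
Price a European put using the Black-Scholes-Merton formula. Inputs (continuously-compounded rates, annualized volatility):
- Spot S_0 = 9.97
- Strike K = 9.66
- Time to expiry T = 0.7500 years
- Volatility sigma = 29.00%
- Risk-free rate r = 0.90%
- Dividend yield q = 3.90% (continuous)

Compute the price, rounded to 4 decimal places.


d1 = (ln(S/K) + (r - q + 0.5*sigma^2) * T) / (sigma * sqrt(T)) = 0.16175537
d2 = d1 - sigma * sqrt(T) = -0.08939200
exp(-rT) = 0.99327273; exp(-qT) = 0.97117364
P = K * exp(-rT) * N(-d2) - S_0 * exp(-qT) * N(-d1)
N(-d1) = 0.43574925; N(-d2) = 0.53561481
P = 9.6600 * 0.99327273 * 0.53561481 - 9.9700 * 0.97117364 * 0.43574925 = 0.9200

Answer: Price = 0.9200
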